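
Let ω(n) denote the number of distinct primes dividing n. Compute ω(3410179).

3

3410179 = 37^2 · 2491
2491 = 47 · 53
3410179 = 37^2 · 47 · 53, which has 3 distinct prime factors.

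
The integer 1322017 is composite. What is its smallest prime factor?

1322017 is odd.
Digit sum 16, not divisible by 3.
Ends in 7: not divisible by 5.
7: 1322017 = 7·188859 + 4
11: 1322017 = 11·120183 + 4
13: 1322017 = 13·101693 + 8
17: 1322017 = 17·77765 + 12
19: 1322017 = 19·69579 + 16
23: 1322017 = 23·57479

23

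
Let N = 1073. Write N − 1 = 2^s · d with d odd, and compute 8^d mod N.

177

1073 − 1 = 1072 = 2^4 · 67, so d = 67.
8^1 ≡ 8 (mod 1073)
8^2 ≡ 8^2 = 64 ≡ 64 (mod 1073)
8^4 ≡ 64^2 = 4096 ≡ 877 (mod 1073)
8^8 ≡ 877^2 = 769129 ≡ 861 (mod 1073)
8^16 ≡ 861^2 = 741321 ≡ 951 (mod 1073)
8^32 ≡ 951^2 = 904401 ≡ 935 (mod 1073)
8^64 ≡ 935^2 = 874225 ≡ 803 (mod 1073)
67 = 64 + 2 + 1 in binary powers of 2.
So 8^67 ≡ 803 · 64 · 8 ≡ 177 (mod 1073).
Squaring chain: 177 → 212 → 951 → 935; never reaches −1, so base 8 is a Miller–Rabin witness that 1073 is composite.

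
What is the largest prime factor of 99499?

73

99499 = 29 · 3431
3431 = 47 · 73
73 is prime.
So 99499 = 29 · 47 · 73; the largest prime factor is 73.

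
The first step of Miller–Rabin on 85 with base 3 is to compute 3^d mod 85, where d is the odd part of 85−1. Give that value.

73

85 − 1 = 84 = 2^2 · 21, so d = 21.
3^1 ≡ 3 (mod 85)
3^2 ≡ 3^2 = 9 ≡ 9 (mod 85)
3^4 ≡ 9^2 = 81 ≡ 81 (mod 85)
3^8 ≡ 81^2 = 6561 ≡ 16 (mod 85)
3^16 ≡ 16^2 = 256 ≡ 1 (mod 85)
21 = 16 + 4 + 1 in binary powers of 2.
So 3^21 ≡ 1 · 81 · 3 ≡ 73 (mod 85).
Squaring chain: 73 → 59; never reaches −1, so base 3 is a Miller–Rabin witness that 85 is composite.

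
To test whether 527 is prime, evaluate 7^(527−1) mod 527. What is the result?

348

7^1 ≡ 7 (mod 527)
7^2 ≡ 7^2 = 49 ≡ 49 (mod 527)
7^4 ≡ 49^2 = 2401 ≡ 293 (mod 527)
7^8 ≡ 293^2 = 85849 ≡ 475 (mod 527)
7^16 ≡ 475^2 = 225625 ≡ 69 (mod 527)
7^32 ≡ 69^2 = 4761 ≡ 18 (mod 527)
7^64 ≡ 18^2 = 324 ≡ 324 (mod 527)
7^128 ≡ 324^2 = 104976 ≡ 103 (mod 527)
7^256 ≡ 103^2 = 10609 ≡ 69 (mod 527)
7^512 ≡ 69^2 = 4761 ≡ 18 (mod 527)
526 = 512 + 8 + 4 + 2 in binary powers of 2.
So 7^526 ≡ 18 · 475 · 293 · 49 ≡ 348 (mod 527).
Since 348 ≠ 1, base 7 is a Fermat witness: 527 is composite.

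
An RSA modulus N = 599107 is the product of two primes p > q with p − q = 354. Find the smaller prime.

617

Since p = q + 354, we have 599107 = q(q + 354), so q² + 354q − 599107 = 0.
Discriminant: 354² + 4·599107 = 125316 + 2396428 = 2521744; √2521744 = 1588.
q = (−354 + 1588)/2 = 617, and p = q + 354 = 971.
Check: 617 · 971 = 599107.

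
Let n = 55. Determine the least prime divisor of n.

55 is odd.
Digit sum 10, not divisible by 3.
Ends in 5: divisible by 5.

5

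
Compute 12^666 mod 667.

492

12^1 ≡ 12 (mod 667)
12^2 ≡ 12^2 = 144 ≡ 144 (mod 667)
12^4 ≡ 144^2 = 20736 ≡ 59 (mod 667)
12^8 ≡ 59^2 = 3481 ≡ 146 (mod 667)
12^16 ≡ 146^2 = 21316 ≡ 639 (mod 667)
12^32 ≡ 639^2 = 408321 ≡ 117 (mod 667)
12^64 ≡ 117^2 = 13689 ≡ 349 (mod 667)
12^128 ≡ 349^2 = 121801 ≡ 407 (mod 667)
12^256 ≡ 407^2 = 165649 ≡ 233 (mod 667)
12^512 ≡ 233^2 = 54289 ≡ 262 (mod 667)
666 = 512 + 128 + 16 + 8 + 2 in binary powers of 2.
So 12^666 ≡ 262 · 407 · 639 · 146 · 144 ≡ 492 (mod 667).
Since 492 ≠ 1, base 12 is a Fermat witness: 667 is composite.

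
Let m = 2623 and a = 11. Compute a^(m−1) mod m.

365

11^1 ≡ 11 (mod 2623)
11^2 ≡ 11^2 = 121 ≡ 121 (mod 2623)
11^4 ≡ 121^2 = 14641 ≡ 1526 (mod 2623)
11^8 ≡ 1526^2 = 2328676 ≡ 2075 (mod 2623)
11^16 ≡ 2075^2 = 4305625 ≡ 1282 (mod 2623)
11^32 ≡ 1282^2 = 1643524 ≡ 1526 (mod 2623)
11^64 ≡ 1526^2 = 2328676 ≡ 2075 (mod 2623)
11^128 ≡ 2075^2 = 4305625 ≡ 1282 (mod 2623)
11^256 ≡ 1282^2 = 1643524 ≡ 1526 (mod 2623)
11^512 ≡ 1526^2 = 2328676 ≡ 2075 (mod 2623)
11^1024 ≡ 2075^2 = 4305625 ≡ 1282 (mod 2623)
11^2048 ≡ 1282^2 = 1643524 ≡ 1526 (mod 2623)
2622 = 2048 + 512 + 32 + 16 + 8 + 4 + 2 in binary powers of 2.
So 11^2622 ≡ 1526 · 2075 · 1526 · 1282 · 2075 · 1526 · 121 ≡ 365 (mod 2623).
Since 365 ≠ 1, base 11 is a Fermat witness: 2623 is composite.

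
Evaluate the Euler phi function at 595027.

573672

Factor: 595027 = 67 · 83 · 107.
φ(595027) = (67−1) · (83−1) · (107−1) = 66 · 82 · 106 = 573672.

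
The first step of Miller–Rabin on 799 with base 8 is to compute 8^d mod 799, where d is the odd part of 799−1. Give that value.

49

799 − 1 = 798 = 2^1 · 399, so d = 399.
8^1 ≡ 8 (mod 799)
8^2 ≡ 8^2 = 64 ≡ 64 (mod 799)
8^4 ≡ 64^2 = 4096 ≡ 101 (mod 799)
8^8 ≡ 101^2 = 10201 ≡ 613 (mod 799)
8^16 ≡ 613^2 = 375769 ≡ 239 (mod 799)
8^32 ≡ 239^2 = 57121 ≡ 392 (mod 799)
8^64 ≡ 392^2 = 153664 ≡ 256 (mod 799)
8^128 ≡ 256^2 = 65536 ≡ 18 (mod 799)
8^256 ≡ 18^2 = 324 ≡ 324 (mod 799)
399 = 256 + 128 + 8 + 4 + 2 + 1 in binary powers of 2.
So 8^399 ≡ 324 · 18 · 613 · 101 · 64 · 8 ≡ 49 (mod 799).
Squaring chain: 49; never reaches −1, so base 8 is a Miller–Rabin witness that 799 is composite.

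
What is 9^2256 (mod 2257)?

1046

9^1 ≡ 9 (mod 2257)
9^2 ≡ 9^2 = 81 ≡ 81 (mod 2257)
9^4 ≡ 81^2 = 6561 ≡ 2047 (mod 2257)
9^8 ≡ 2047^2 = 4190209 ≡ 1217 (mod 2257)
9^16 ≡ 1217^2 = 1481089 ≡ 497 (mod 2257)
9^32 ≡ 497^2 = 247009 ≡ 996 (mod 2257)
9^64 ≡ 996^2 = 992016 ≡ 1193 (mod 2257)
9^128 ≡ 1193^2 = 1423249 ≡ 1339 (mod 2257)
9^256 ≡ 1339^2 = 1792921 ≡ 863 (mod 2257)
9^512 ≡ 863^2 = 744769 ≡ 2216 (mod 2257)
9^1024 ≡ 2216^2 = 4910656 ≡ 1681 (mod 2257)
9^2048 ≡ 1681^2 = 2825761 ≡ 2254 (mod 2257)
2256 = 2048 + 128 + 64 + 16 in binary powers of 2.
So 9^2256 ≡ 2254 · 1339 · 1193 · 497 ≡ 1046 (mod 2257).
Since 1046 ≠ 1, base 9 is a Fermat witness: 2257 is composite.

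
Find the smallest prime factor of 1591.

1591 is odd.
Digit sum 16, not divisible by 3.
Ends in 1: not divisible by 5.
7: 1591 = 7·227 + 2
11: 1591 = 11·144 + 7
13: 1591 = 13·122 + 5
17: 1591 = 17·93 + 10
19: 1591 = 19·83 + 14
23: 1591 = 23·69 + 4
29: 1591 = 29·54 + 25
31: 1591 = 31·51 + 10
37: 1591 = 37·43

37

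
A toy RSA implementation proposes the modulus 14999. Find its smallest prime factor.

53

14999 is odd.
Digit sum 32, not divisible by 3.
Ends in 9: not divisible by 5.
7: 14999 = 7·2142 + 5
11: 14999 = 11·1363 + 6
13: 14999 = 13·1153 + 10
17: 14999 = 17·882 + 5
19: 14999 = 19·789 + 8
23: 14999 = 23·652 + 3
29: 14999 = 29·517 + 6
31: 14999 = 31·483 + 26
37: 14999 = 37·405 + 14
41: 14999 = 41·365 + 34
43: 14999 = 43·348 + 35
47: 14999 = 47·319 + 6
53: 14999 = 53·283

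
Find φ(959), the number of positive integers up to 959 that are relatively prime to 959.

Factor: 959 = 7 · 137.
φ(959) = (7−1) · (137−1) = 6 · 136 = 816.

816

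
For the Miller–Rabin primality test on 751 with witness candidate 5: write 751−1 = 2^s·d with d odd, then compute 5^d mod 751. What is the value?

751 − 1 = 750 = 2^1 · 375, so d = 375.
5^1 ≡ 5 (mod 751)
5^2 ≡ 5^2 = 25 ≡ 25 (mod 751)
5^4 ≡ 25^2 = 625 ≡ 625 (mod 751)
5^8 ≡ 625^2 = 390625 ≡ 105 (mod 751)
5^16 ≡ 105^2 = 11025 ≡ 511 (mod 751)
5^32 ≡ 511^2 = 261121 ≡ 524 (mod 751)
5^64 ≡ 524^2 = 274576 ≡ 461 (mod 751)
5^128 ≡ 461^2 = 212521 ≡ 739 (mod 751)
5^256 ≡ 739^2 = 546121 ≡ 144 (mod 751)
375 = 256 + 64 + 32 + 16 + 4 + 2 + 1 in binary powers of 2.
So 5^375 ≡ 144 · 461 · 524 · 511 · 625 · 25 · 5 ≡ 1 (mod 751).
Since 5^d ≡ 1 (mod 751), base 5 does not prove 751 composite.

1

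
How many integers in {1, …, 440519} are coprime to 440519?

415096

Factor: 440519 = 23 · 107 · 179.
φ(440519) = (23−1) · (107−1) · (179−1) = 22 · 106 · 178 = 415096.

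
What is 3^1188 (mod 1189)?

3^1 ≡ 3 (mod 1189)
3^2 ≡ 3^2 = 9 ≡ 9 (mod 1189)
3^4 ≡ 9^2 = 81 ≡ 81 (mod 1189)
3^8 ≡ 81^2 = 6561 ≡ 616 (mod 1189)
3^16 ≡ 616^2 = 379456 ≡ 165 (mod 1189)
3^32 ≡ 165^2 = 27225 ≡ 1067 (mod 1189)
3^64 ≡ 1067^2 = 1138489 ≡ 616 (mod 1189)
3^128 ≡ 616^2 = 379456 ≡ 165 (mod 1189)
3^256 ≡ 165^2 = 27225 ≡ 1067 (mod 1189)
3^512 ≡ 1067^2 = 1138489 ≡ 616 (mod 1189)
3^1024 ≡ 616^2 = 379456 ≡ 165 (mod 1189)
1188 = 1024 + 128 + 32 + 4 in binary powers of 2.
So 3^1188 ≡ 165 · 165 · 1067 · 81 ≡ 1147 (mod 1189).
Since 1147 ≠ 1, base 3 is a Fermat witness: 1189 is composite.

1147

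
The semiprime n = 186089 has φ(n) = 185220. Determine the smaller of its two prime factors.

379

φ(n) = (p−1)(q−1) = n − (p+q) + 1, so p + q = 186089 − 185220 + 1 = 870.
p and q are the roots of t² − 870t + 186089 = 0.
Discriminant: 870² − 4·186089 = 756900 − 744356 = 12544; √12544 = 112.
q = (870 − 112)/2 = 379, p = (870 + 112)/2 = 491.
Check: 379 · 491 = 186089.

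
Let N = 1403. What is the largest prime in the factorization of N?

1403 = 23 · 61
61 is prime.
So 1403 = 23 · 61; the largest prime factor is 61.

61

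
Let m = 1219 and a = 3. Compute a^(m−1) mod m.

282

3^1 ≡ 3 (mod 1219)
3^2 ≡ 3^2 = 9 ≡ 9 (mod 1219)
3^4 ≡ 9^2 = 81 ≡ 81 (mod 1219)
3^8 ≡ 81^2 = 6561 ≡ 466 (mod 1219)
3^16 ≡ 466^2 = 217156 ≡ 174 (mod 1219)
3^32 ≡ 174^2 = 30276 ≡ 1020 (mod 1219)
3^64 ≡ 1020^2 = 1040400 ≡ 593 (mod 1219)
3^128 ≡ 593^2 = 351649 ≡ 577 (mod 1219)
3^256 ≡ 577^2 = 332929 ≡ 142 (mod 1219)
3^512 ≡ 142^2 = 20164 ≡ 660 (mod 1219)
3^1024 ≡ 660^2 = 435600 ≡ 417 (mod 1219)
1218 = 1024 + 128 + 64 + 2 in binary powers of 2.
So 3^1218 ≡ 417 · 577 · 593 · 9 ≡ 282 (mod 1219).
Since 282 ≠ 1, base 3 is a Fermat witness: 1219 is composite.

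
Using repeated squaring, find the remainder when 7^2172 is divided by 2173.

7^1 ≡ 7 (mod 2173)
7^2 ≡ 7^2 = 49 ≡ 49 (mod 2173)
7^4 ≡ 49^2 = 2401 ≡ 228 (mod 2173)
7^8 ≡ 228^2 = 51984 ≡ 2005 (mod 2173)
7^16 ≡ 2005^2 = 4020025 ≡ 2148 (mod 2173)
7^32 ≡ 2148^2 = 4613904 ≡ 625 (mod 2173)
7^64 ≡ 625^2 = 390625 ≡ 1658 (mod 2173)
7^128 ≡ 1658^2 = 2748964 ≡ 119 (mod 2173)
7^256 ≡ 119^2 = 14161 ≡ 1123 (mod 2173)
7^512 ≡ 1123^2 = 1261129 ≡ 789 (mod 2173)
7^1024 ≡ 789^2 = 622521 ≡ 1043 (mod 2173)
7^2048 ≡ 1043^2 = 1087849 ≡ 1349 (mod 2173)
2172 = 2048 + 64 + 32 + 16 + 8 + 4 in binary powers of 2.
So 7^2172 ≡ 1349 · 1658 · 625 · 2148 · 2005 · 228 ≡ 523 (mod 2173).
Since 523 ≠ 1, base 7 is a Fermat witness: 2173 is composite.

523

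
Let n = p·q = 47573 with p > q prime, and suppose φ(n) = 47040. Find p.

421

φ(n) = (p−1)(q−1) = n − (p+q) + 1, so p + q = 47573 − 47040 + 1 = 534.
p and q are the roots of t² − 534t + 47573 = 0.
Discriminant: 534² − 4·47573 = 285156 − 190292 = 94864; √94864 = 308.
q = (534 − 308)/2 = 113, p = (534 + 308)/2 = 421.
Check: 113 · 421 = 47573.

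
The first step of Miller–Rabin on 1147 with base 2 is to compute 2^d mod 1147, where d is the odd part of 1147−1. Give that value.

1147 − 1 = 1146 = 2^1 · 573, so d = 573.
2^1 ≡ 2 (mod 1147)
2^2 ≡ 2^2 = 4 ≡ 4 (mod 1147)
2^4 ≡ 4^2 = 16 ≡ 16 (mod 1147)
2^8 ≡ 16^2 = 256 ≡ 256 (mod 1147)
2^16 ≡ 256^2 = 65536 ≡ 157 (mod 1147)
2^32 ≡ 157^2 = 24649 ≡ 562 (mod 1147)
2^64 ≡ 562^2 = 315844 ≡ 419 (mod 1147)
2^128 ≡ 419^2 = 175561 ≡ 70 (mod 1147)
2^256 ≡ 70^2 = 4900 ≡ 312 (mod 1147)
2^512 ≡ 312^2 = 97344 ≡ 996 (mod 1147)
573 = 512 + 32 + 16 + 8 + 4 + 1 in binary powers of 2.
So 2^573 ≡ 996 · 562 · 157 · 256 · 16 · 2 ≡ 1124 (mod 1147).
Squaring chain: 1124; never reaches −1, so base 2 is a Miller–Rabin witness that 1147 is composite.

1124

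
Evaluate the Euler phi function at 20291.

19992

Factor: 20291 = 103 · 197.
φ(20291) = (103−1) · (197−1) = 102 · 196 = 19992.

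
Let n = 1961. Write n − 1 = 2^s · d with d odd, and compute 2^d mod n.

1874

1961 − 1 = 1960 = 2^3 · 245, so d = 245.
2^1 ≡ 2 (mod 1961)
2^2 ≡ 2^2 = 4 ≡ 4 (mod 1961)
2^4 ≡ 4^2 = 16 ≡ 16 (mod 1961)
2^8 ≡ 16^2 = 256 ≡ 256 (mod 1961)
2^16 ≡ 256^2 = 65536 ≡ 823 (mod 1961)
2^32 ≡ 823^2 = 677329 ≡ 784 (mod 1961)
2^64 ≡ 784^2 = 614656 ≡ 863 (mod 1961)
2^128 ≡ 863^2 = 744769 ≡ 1550 (mod 1961)
245 = 128 + 64 + 32 + 16 + 4 + 1 in binary powers of 2.
So 2^245 ≡ 1550 · 863 · 784 · 823 · 16 · 2 ≡ 1874 (mod 1961).
Squaring chain: 1874 → 1686 → 1107; never reaches −1, so base 2 is a Miller–Rabin witness that 1961 is composite.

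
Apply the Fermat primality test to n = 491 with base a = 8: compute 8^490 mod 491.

8^1 ≡ 8 (mod 491)
8^2 ≡ 8^2 = 64 ≡ 64 (mod 491)
8^4 ≡ 64^2 = 4096 ≡ 168 (mod 491)
8^8 ≡ 168^2 = 28224 ≡ 237 (mod 491)
8^16 ≡ 237^2 = 56169 ≡ 195 (mod 491)
8^32 ≡ 195^2 = 38025 ≡ 218 (mod 491)
8^64 ≡ 218^2 = 47524 ≡ 388 (mod 491)
8^128 ≡ 388^2 = 150544 ≡ 298 (mod 491)
8^256 ≡ 298^2 = 88804 ≡ 424 (mod 491)
490 = 256 + 128 + 64 + 32 + 8 + 2 in binary powers of 2.
So 8^490 ≡ 424 · 298 · 388 · 218 · 237 · 64 ≡ 1 (mod 491).
Since the result is 1, base 8 gives no evidence that 491 is composite.

1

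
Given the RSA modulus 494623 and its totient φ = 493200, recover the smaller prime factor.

φ(n) = (p−1)(q−1) = n − (p+q) + 1, so p + q = 494623 − 493200 + 1 = 1424.
p and q are the roots of t² − 1424t + 494623 = 0.
Discriminant: 1424² − 4·494623 = 2027776 − 1978492 = 49284; √49284 = 222.
q = (1424 − 222)/2 = 601, p = (1424 + 222)/2 = 823.
Check: 601 · 823 = 494623.

601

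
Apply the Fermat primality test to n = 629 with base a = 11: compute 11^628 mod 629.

11^1 ≡ 11 (mod 629)
11^2 ≡ 11^2 = 121 ≡ 121 (mod 629)
11^4 ≡ 121^2 = 14641 ≡ 174 (mod 629)
11^8 ≡ 174^2 = 30276 ≡ 84 (mod 629)
11^16 ≡ 84^2 = 7056 ≡ 137 (mod 629)
11^32 ≡ 137^2 = 18769 ≡ 528 (mod 629)
11^64 ≡ 528^2 = 278784 ≡ 137 (mod 629)
11^128 ≡ 137^2 = 18769 ≡ 528 (mod 629)
11^256 ≡ 528^2 = 278784 ≡ 137 (mod 629)
11^512 ≡ 137^2 = 18769 ≡ 528 (mod 629)
628 = 512 + 64 + 32 + 16 + 4 in binary powers of 2.
So 11^628 ≡ 528 · 137 · 528 · 137 · 174 ≡ 174 (mod 629).
Since 174 ≠ 1, base 11 is a Fermat witness: 629 is composite.

174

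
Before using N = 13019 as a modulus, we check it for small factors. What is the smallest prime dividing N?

47

13019 is odd.
Digit sum 14, not divisible by 3.
Ends in 9: not divisible by 5.
7: 13019 = 7·1859 + 6
11: 13019 = 11·1183 + 6
13: 13019 = 13·1001 + 6
17: 13019 = 17·765 + 14
19: 13019 = 19·685 + 4
23: 13019 = 23·566 + 1
29: 13019 = 29·448 + 27
31: 13019 = 31·419 + 30
37: 13019 = 37·351 + 32
41: 13019 = 41·317 + 22
43: 13019 = 43·302 + 33
47: 13019 = 47·277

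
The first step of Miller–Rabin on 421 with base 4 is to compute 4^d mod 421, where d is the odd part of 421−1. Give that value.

421 − 1 = 420 = 2^2 · 105, so d = 105.
4^1 ≡ 4 (mod 421)
4^2 ≡ 4^2 = 16 ≡ 16 (mod 421)
4^4 ≡ 16^2 = 256 ≡ 256 (mod 421)
4^8 ≡ 256^2 = 65536 ≡ 281 (mod 421)
4^16 ≡ 281^2 = 78961 ≡ 234 (mod 421)
4^32 ≡ 234^2 = 54756 ≡ 26 (mod 421)
4^64 ≡ 26^2 = 676 ≡ 255 (mod 421)
105 = 64 + 32 + 8 + 1 in binary powers of 2.
So 4^105 ≡ 255 · 26 · 281 · 4 ≡ 420 (mod 421).
Since 4^d ≡ 420 (mod 421), base 4 does not prove 421 composite.

420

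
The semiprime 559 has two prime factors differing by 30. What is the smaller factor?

13

Since p = q + 30, we have 559 = q(q + 30), so q² + 30q − 559 = 0.
Discriminant: 30² + 4·559 = 900 + 2236 = 3136; √3136 = 56.
q = (−30 + 56)/2 = 13, and p = q + 30 = 43.
Check: 13 · 43 = 559.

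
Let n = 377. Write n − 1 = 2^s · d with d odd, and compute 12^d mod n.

220

377 − 1 = 376 = 2^3 · 47, so d = 47.
12^1 ≡ 12 (mod 377)
12^2 ≡ 12^2 = 144 ≡ 144 (mod 377)
12^4 ≡ 144^2 = 20736 ≡ 1 (mod 377)
12^8 ≡ 1^2 = 1 ≡ 1 (mod 377)
12^16 ≡ 1^2 = 1 ≡ 1 (mod 377)
12^32 ≡ 1^2 = 1 ≡ 1 (mod 377)
47 = 32 + 8 + 4 + 2 + 1 in binary powers of 2.
So 12^47 ≡ 1 · 1 · 1 · 144 · 12 ≡ 220 (mod 377).
Squaring chain: 220 → 144 → 1; never reaches −1, so base 12 is a Miller–Rabin witness that 377 is composite.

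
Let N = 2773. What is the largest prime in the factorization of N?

59

2773 = 47 · 59
59 is prime.
So 2773 = 47 · 59; the largest prime factor is 59.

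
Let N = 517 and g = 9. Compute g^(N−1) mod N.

9^1 ≡ 9 (mod 517)
9^2 ≡ 9^2 = 81 ≡ 81 (mod 517)
9^4 ≡ 81^2 = 6561 ≡ 357 (mod 517)
9^8 ≡ 357^2 = 127449 ≡ 267 (mod 517)
9^16 ≡ 267^2 = 71289 ≡ 460 (mod 517)
9^32 ≡ 460^2 = 211600 ≡ 147 (mod 517)
9^64 ≡ 147^2 = 21609 ≡ 412 (mod 517)
9^128 ≡ 412^2 = 169744 ≡ 168 (mod 517)
9^256 ≡ 168^2 = 28224 ≡ 306 (mod 517)
9^512 ≡ 306^2 = 93636 ≡ 59 (mod 517)
516 = 512 + 4 in binary powers of 2.
So 9^516 ≡ 59 · 357 ≡ 383 (mod 517).
Since 383 ≠ 1, base 9 is a Fermat witness: 517 is composite.

383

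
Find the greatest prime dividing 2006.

59

2006 = 2 · 1003
1003 = 17 · 59
59 is prime.
So 2006 = 2 · 17 · 59; the largest prime factor is 59.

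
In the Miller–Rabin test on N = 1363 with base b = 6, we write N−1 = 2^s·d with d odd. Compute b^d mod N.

486

1363 − 1 = 1362 = 2^1 · 681, so d = 681.
6^1 ≡ 6 (mod 1363)
6^2 ≡ 6^2 = 36 ≡ 36 (mod 1363)
6^4 ≡ 36^2 = 1296 ≡ 1296 (mod 1363)
6^8 ≡ 1296^2 = 1679616 ≡ 400 (mod 1363)
6^16 ≡ 400^2 = 160000 ≡ 529 (mod 1363)
6^32 ≡ 529^2 = 279841 ≡ 426 (mod 1363)
6^64 ≡ 426^2 = 181476 ≡ 197 (mod 1363)
6^128 ≡ 197^2 = 38809 ≡ 645 (mod 1363)
6^256 ≡ 645^2 = 416025 ≡ 310 (mod 1363)
6^512 ≡ 310^2 = 96100 ≡ 690 (mod 1363)
681 = 512 + 128 + 32 + 8 + 1 in binary powers of 2.
So 6^681 ≡ 690 · 645 · 426 · 400 · 6 ≡ 486 (mod 1363).
Squaring chain: 486; never reaches −1, so base 6 is a Miller–Rabin witness that 1363 is composite.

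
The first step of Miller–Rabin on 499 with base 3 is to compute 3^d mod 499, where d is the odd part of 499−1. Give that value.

499 − 1 = 498 = 2^1 · 249, so d = 249.
3^1 ≡ 3 (mod 499)
3^2 ≡ 3^2 = 9 ≡ 9 (mod 499)
3^4 ≡ 9^2 = 81 ≡ 81 (mod 499)
3^8 ≡ 81^2 = 6561 ≡ 74 (mod 499)
3^16 ≡ 74^2 = 5476 ≡ 486 (mod 499)
3^32 ≡ 486^2 = 236196 ≡ 169 (mod 499)
3^64 ≡ 169^2 = 28561 ≡ 118 (mod 499)
3^128 ≡ 118^2 = 13924 ≡ 451 (mod 499)
249 = 128 + 64 + 32 + 16 + 8 + 1 in binary powers of 2.
So 3^249 ≡ 451 · 118 · 169 · 486 · 74 · 3 ≡ 498 (mod 499).
Since 3^d ≡ 498 (mod 499), base 3 does not prove 499 composite.

498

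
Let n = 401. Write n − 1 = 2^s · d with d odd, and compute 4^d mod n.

401 − 1 = 400 = 2^4 · 25, so d = 25.
4^1 ≡ 4 (mod 401)
4^2 ≡ 4^2 = 16 ≡ 16 (mod 401)
4^4 ≡ 16^2 = 256 ≡ 256 (mod 401)
4^8 ≡ 256^2 = 65536 ≡ 173 (mod 401)
4^16 ≡ 173^2 = 29929 ≡ 255 (mod 401)
25 = 16 + 8 + 1 in binary powers of 2.
So 4^25 ≡ 255 · 173 · 4 ≡ 20 (mod 401).
Squaring chain: 20 → 400 → 1 → 1; reaches −1, so base 4 does not prove 401 composite.

20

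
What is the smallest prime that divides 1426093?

1426093 is odd.
Digit sum 25, not divisible by 3.
Ends in 3: not divisible by 5.
7: 1426093 = 7·203727 + 4
11: 1426093 = 11·129644 + 9
13: 1426093 = 13·109699 + 6
17: 1426093 = 17·83887 + 14
19: 1426093 = 19·75057 + 10
23: 1426093 = 23·62004 + 1
29: 1426093 = 29·49175 + 18
31: 1426093 = 31·46003

31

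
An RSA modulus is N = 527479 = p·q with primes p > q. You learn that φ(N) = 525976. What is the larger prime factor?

φ(n) = (p−1)(q−1) = n − (p+q) + 1, so p + q = 527479 − 525976 + 1 = 1504.
p and q are the roots of t² − 1504t + 527479 = 0.
Discriminant: 1504² − 4·527479 = 2262016 − 2109916 = 152100; √152100 = 390.
q = (1504 − 390)/2 = 557, p = (1504 + 390)/2 = 947.
Check: 557 · 947 = 527479.

947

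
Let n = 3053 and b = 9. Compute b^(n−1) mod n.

9^1 ≡ 9 (mod 3053)
9^2 ≡ 9^2 = 81 ≡ 81 (mod 3053)
9^4 ≡ 81^2 = 6561 ≡ 455 (mod 3053)
9^8 ≡ 455^2 = 207025 ≡ 2474 (mod 3053)
9^16 ≡ 2474^2 = 6120676 ≡ 2464 (mod 3053)
9^32 ≡ 2464^2 = 6071296 ≡ 1932 (mod 3053)
9^64 ≡ 1932^2 = 3732624 ≡ 1858 (mod 3053)
9^128 ≡ 1858^2 = 3452164 ≡ 2274 (mod 3053)
9^256 ≡ 2274^2 = 5171076 ≡ 2347 (mod 3053)
9^512 ≡ 2347^2 = 5508409 ≡ 797 (mod 3053)
9^1024 ≡ 797^2 = 635209 ≡ 185 (mod 3053)
9^2048 ≡ 185^2 = 34225 ≡ 642 (mod 3053)
3052 = 2048 + 512 + 256 + 128 + 64 + 32 + 8 + 4 in binary powers of 2.
So 9^3052 ≡ 642 · 797 · 2347 · 2274 · 1858 · 1932 · 2474 · 455 ≡ 1971 (mod 3053).
Since 1971 ≠ 1, base 9 is a Fermat witness: 3053 is composite.

1971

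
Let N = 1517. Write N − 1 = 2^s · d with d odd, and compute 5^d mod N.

402

1517 − 1 = 1516 = 2^2 · 379, so d = 379.
5^1 ≡ 5 (mod 1517)
5^2 ≡ 5^2 = 25 ≡ 25 (mod 1517)
5^4 ≡ 25^2 = 625 ≡ 625 (mod 1517)
5^8 ≡ 625^2 = 390625 ≡ 756 (mod 1517)
5^16 ≡ 756^2 = 571536 ≡ 1144 (mod 1517)
5^32 ≡ 1144^2 = 1308736 ≡ 1082 (mod 1517)
5^64 ≡ 1082^2 = 1170724 ≡ 1117 (mod 1517)
5^128 ≡ 1117^2 = 1247689 ≡ 715 (mod 1517)
5^256 ≡ 715^2 = 511225 ≡ 1513 (mod 1517)
379 = 256 + 64 + 32 + 16 + 8 + 2 + 1 in binary powers of 2.
So 5^379 ≡ 1513 · 1117 · 1082 · 1144 · 756 · 25 · 5 ≡ 402 (mod 1517).
Squaring chain: 402 → 802; never reaches −1, so base 5 is a Miller–Rabin witness that 1517 is composite.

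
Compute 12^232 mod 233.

12^1 ≡ 12 (mod 233)
12^2 ≡ 12^2 = 144 ≡ 144 (mod 233)
12^4 ≡ 144^2 = 20736 ≡ 232 (mod 233)
12^8 ≡ 232^2 = 53824 ≡ 1 (mod 233)
12^16 ≡ 1^2 = 1 ≡ 1 (mod 233)
12^32 ≡ 1^2 = 1 ≡ 1 (mod 233)
12^64 ≡ 1^2 = 1 ≡ 1 (mod 233)
12^128 ≡ 1^2 = 1 ≡ 1 (mod 233)
232 = 128 + 64 + 32 + 8 in binary powers of 2.
So 12^232 ≡ 1 · 1 · 1 · 1 ≡ 1 (mod 233).
Since the result is 1, base 12 gives no evidence that 233 is composite.

1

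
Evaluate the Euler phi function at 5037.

Factor: 5037 = 3 · 23 · 73.
φ(5037) = (3−1) · (23−1) · (73−1) = 2 · 22 · 72 = 3168.

3168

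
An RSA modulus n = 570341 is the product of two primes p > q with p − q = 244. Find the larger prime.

Since p = q + 244, we have 570341 = q(q + 244), so q² + 244q − 570341 = 0.
Discriminant: 244² + 4·570341 = 59536 + 2281364 = 2340900; √2340900 = 1530.
q = (−244 + 1530)/2 = 643, and p = q + 244 = 887.
Check: 643 · 887 = 570341.

887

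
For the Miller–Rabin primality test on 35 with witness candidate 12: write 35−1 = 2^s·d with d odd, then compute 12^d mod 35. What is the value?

17

35 − 1 = 34 = 2^1 · 17, so d = 17.
12^1 ≡ 12 (mod 35)
12^2 ≡ 12^2 = 144 ≡ 4 (mod 35)
12^4 ≡ 4^2 = 16 ≡ 16 (mod 35)
12^8 ≡ 16^2 = 256 ≡ 11 (mod 35)
12^16 ≡ 11^2 = 121 ≡ 16 (mod 35)
17 = 16 + 1 in binary powers of 2.
So 12^17 ≡ 16 · 12 ≡ 17 (mod 35).
Squaring chain: 17; never reaches −1, so base 12 is a Miller–Rabin witness that 35 is composite.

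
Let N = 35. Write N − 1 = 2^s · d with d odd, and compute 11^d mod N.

16

35 − 1 = 34 = 2^1 · 17, so d = 17.
11^1 ≡ 11 (mod 35)
11^2 ≡ 11^2 = 121 ≡ 16 (mod 35)
11^4 ≡ 16^2 = 256 ≡ 11 (mod 35)
11^8 ≡ 11^2 = 121 ≡ 16 (mod 35)
11^16 ≡ 16^2 = 256 ≡ 11 (mod 35)
17 = 16 + 1 in binary powers of 2.
So 11^17 ≡ 11 · 11 ≡ 16 (mod 35).
Squaring chain: 16; never reaches −1, so base 11 is a Miller–Rabin witness that 35 is composite.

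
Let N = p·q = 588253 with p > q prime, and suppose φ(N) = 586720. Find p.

773

φ(n) = (p−1)(q−1) = n − (p+q) + 1, so p + q = 588253 − 586720 + 1 = 1534.
p and q are the roots of t² − 1534t + 588253 = 0.
Discriminant: 1534² − 4·588253 = 2353156 − 2353012 = 144; √144 = 12.
q = (1534 − 12)/2 = 761, p = (1534 + 12)/2 = 773.
Check: 761 · 773 = 588253.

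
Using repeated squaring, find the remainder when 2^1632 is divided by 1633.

2^1 ≡ 2 (mod 1633)
2^2 ≡ 2^2 = 4 ≡ 4 (mod 1633)
2^4 ≡ 4^2 = 16 ≡ 16 (mod 1633)
2^8 ≡ 16^2 = 256 ≡ 256 (mod 1633)
2^16 ≡ 256^2 = 65536 ≡ 216 (mod 1633)
2^32 ≡ 216^2 = 46656 ≡ 932 (mod 1633)
2^64 ≡ 932^2 = 868624 ≡ 1501 (mod 1633)
2^128 ≡ 1501^2 = 2253001 ≡ 1094 (mod 1633)
2^256 ≡ 1094^2 = 1196836 ≡ 1480 (mod 1633)
2^512 ≡ 1480^2 = 2190400 ≡ 547 (mod 1633)
2^1024 ≡ 547^2 = 299209 ≡ 370 (mod 1633)
1632 = 1024 + 512 + 64 + 32 in binary powers of 2.
So 2^1632 ≡ 370 · 547 · 1501 · 932 ≡ 476 (mod 1633).
Since 476 ≠ 1, base 2 is a Fermat witness: 1633 is composite.

476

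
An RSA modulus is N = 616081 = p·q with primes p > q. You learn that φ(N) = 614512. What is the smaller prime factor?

φ(n) = (p−1)(q−1) = n − (p+q) + 1, so p + q = 616081 − 614512 + 1 = 1570.
p and q are the roots of t² − 1570t + 616081 = 0.
Discriminant: 1570² − 4·616081 = 2464900 − 2464324 = 576; √576 = 24.
q = (1570 − 24)/2 = 773, p = (1570 + 24)/2 = 797.
Check: 773 · 797 = 616081.

773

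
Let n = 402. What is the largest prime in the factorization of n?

67

402 = 2 · 201
201 = 3 · 67
67 is prime.
So 402 = 2 · 3 · 67; the largest prime factor is 67.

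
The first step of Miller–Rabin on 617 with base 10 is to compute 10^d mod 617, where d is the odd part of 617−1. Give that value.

139

617 − 1 = 616 = 2^3 · 77, so d = 77.
10^1 ≡ 10 (mod 617)
10^2 ≡ 10^2 = 100 ≡ 100 (mod 617)
10^4 ≡ 100^2 = 10000 ≡ 128 (mod 617)
10^8 ≡ 128^2 = 16384 ≡ 342 (mod 617)
10^16 ≡ 342^2 = 116964 ≡ 351 (mod 617)
10^32 ≡ 351^2 = 123201 ≡ 418 (mod 617)
10^64 ≡ 418^2 = 174724 ≡ 113 (mod 617)
77 = 64 + 8 + 4 + 1 in binary powers of 2.
So 10^77 ≡ 113 · 342 · 128 · 10 ≡ 139 (mod 617).
Squaring chain: 139 → 194 → 616; reaches −1, so base 10 does not prove 617 composite.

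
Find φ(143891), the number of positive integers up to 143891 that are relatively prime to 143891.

128520

Factor: 143891 = 11 · 103 · 127.
φ(143891) = (11−1) · (103−1) · (127−1) = 10 · 102 · 126 = 128520.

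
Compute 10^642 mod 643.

1

10^1 ≡ 10 (mod 643)
10^2 ≡ 10^2 = 100 ≡ 100 (mod 643)
10^4 ≡ 100^2 = 10000 ≡ 355 (mod 643)
10^8 ≡ 355^2 = 126025 ≡ 640 (mod 643)
10^16 ≡ 640^2 = 409600 ≡ 9 (mod 643)
10^32 ≡ 9^2 = 81 ≡ 81 (mod 643)
10^64 ≡ 81^2 = 6561 ≡ 131 (mod 643)
10^128 ≡ 131^2 = 17161 ≡ 443 (mod 643)
10^256 ≡ 443^2 = 196249 ≡ 134 (mod 643)
10^512 ≡ 134^2 = 17956 ≡ 595 (mod 643)
642 = 512 + 128 + 2 in binary powers of 2.
So 10^642 ≡ 595 · 443 · 100 ≡ 1 (mod 643).
Since the result is 1, base 10 gives no evidence that 643 is composite.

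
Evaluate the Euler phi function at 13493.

13260

Factor: 13493 = 103 · 131.
φ(13493) = (103−1) · (131−1) = 102 · 130 = 13260.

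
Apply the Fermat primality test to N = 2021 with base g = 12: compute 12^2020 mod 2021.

12^1 ≡ 12 (mod 2021)
12^2 ≡ 12^2 = 144 ≡ 144 (mod 2021)
12^4 ≡ 144^2 = 20736 ≡ 526 (mod 2021)
12^8 ≡ 526^2 = 276676 ≡ 1820 (mod 2021)
12^16 ≡ 1820^2 = 3312400 ≡ 2002 (mod 2021)
12^32 ≡ 2002^2 = 4008004 ≡ 361 (mod 2021)
12^64 ≡ 361^2 = 130321 ≡ 977 (mod 2021)
12^128 ≡ 977^2 = 954529 ≡ 617 (mod 2021)
12^256 ≡ 617^2 = 380689 ≡ 741 (mod 2021)
12^512 ≡ 741^2 = 549081 ≡ 1390 (mod 2021)
12^1024 ≡ 1390^2 = 1932100 ≡ 24 (mod 2021)
2020 = 1024 + 512 + 256 + 128 + 64 + 32 + 4 in binary powers of 2.
So 12^2020 ≡ 24 · 1390 · 741 · 617 · 977 · 361 · 526 ≡ 397 (mod 2021).
Since 397 ≠ 1, base 12 is a Fermat witness: 2021 is composite.

397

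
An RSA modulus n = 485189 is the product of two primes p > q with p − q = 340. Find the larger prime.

887

Since p = q + 340, we have 485189 = q(q + 340), so q² + 340q − 485189 = 0.
Discriminant: 340² + 4·485189 = 115600 + 1940756 = 2056356; √2056356 = 1434.
q = (−340 + 1434)/2 = 547, and p = q + 340 = 887.
Check: 547 · 887 = 485189.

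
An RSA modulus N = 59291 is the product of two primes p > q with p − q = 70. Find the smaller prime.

211

Since p = q + 70, we have 59291 = q(q + 70), so q² + 70q − 59291 = 0.
Discriminant: 70² + 4·59291 = 4900 + 237164 = 242064; √242064 = 492.
q = (−70 + 492)/2 = 211, and p = q + 70 = 281.
Check: 211 · 281 = 59291.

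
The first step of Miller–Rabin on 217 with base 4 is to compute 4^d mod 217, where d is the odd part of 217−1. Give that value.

78

217 − 1 = 216 = 2^3 · 27, so d = 27.
4^1 ≡ 4 (mod 217)
4^2 ≡ 4^2 = 16 ≡ 16 (mod 217)
4^4 ≡ 16^2 = 256 ≡ 39 (mod 217)
4^8 ≡ 39^2 = 1521 ≡ 2 (mod 217)
4^16 ≡ 2^2 = 4 ≡ 4 (mod 217)
27 = 16 + 8 + 2 + 1 in binary powers of 2.
So 4^27 ≡ 4 · 2 · 16 · 4 ≡ 78 (mod 217).
Squaring chain: 78 → 8 → 64; never reaches −1, so base 4 is a Miller–Rabin witness that 217 is composite.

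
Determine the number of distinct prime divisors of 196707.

196707 = 3 · 65569
65569 = 7 · 9367
9367 = 17 · 551
551 = 19 · 29
196707 = 3 · 7 · 17 · 19 · 29, which has 5 distinct prime factors.

5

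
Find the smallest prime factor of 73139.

73139 is odd.
Digit sum 23, not divisible by 3.
Ends in 9: not divisible by 5.
7: 73139 = 7·10448 + 3
11: 73139 = 11·6649

11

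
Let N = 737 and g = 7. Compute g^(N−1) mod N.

7^1 ≡ 7 (mod 737)
7^2 ≡ 7^2 = 49 ≡ 49 (mod 737)
7^4 ≡ 49^2 = 2401 ≡ 190 (mod 737)
7^8 ≡ 190^2 = 36100 ≡ 724 (mod 737)
7^16 ≡ 724^2 = 524176 ≡ 169 (mod 737)
7^32 ≡ 169^2 = 28561 ≡ 555 (mod 737)
7^64 ≡ 555^2 = 308025 ≡ 696 (mod 737)
7^128 ≡ 696^2 = 484416 ≡ 207 (mod 737)
7^256 ≡ 207^2 = 42849 ≡ 103 (mod 737)
7^512 ≡ 103^2 = 10609 ≡ 291 (mod 737)
736 = 512 + 128 + 64 + 32 in binary powers of 2.
So 7^736 ≡ 291 · 207 · 696 · 555 ≡ 301 (mod 737).
Since 301 ≠ 1, base 7 is a Fermat witness: 737 is composite.

301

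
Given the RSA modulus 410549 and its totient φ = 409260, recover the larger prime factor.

719

φ(n) = (p−1)(q−1) = n − (p+q) + 1, so p + q = 410549 − 409260 + 1 = 1290.
p and q are the roots of t² − 1290t + 410549 = 0.
Discriminant: 1290² − 4·410549 = 1664100 − 1642196 = 21904; √21904 = 148.
q = (1290 − 148)/2 = 571, p = (1290 + 148)/2 = 719.
Check: 571 · 719 = 410549.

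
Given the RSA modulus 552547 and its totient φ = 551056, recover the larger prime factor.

φ(n) = (p−1)(q−1) = n − (p+q) + 1, so p + q = 552547 − 551056 + 1 = 1492.
p and q are the roots of t² − 1492t + 552547 = 0.
Discriminant: 1492² − 4·552547 = 2226064 − 2210188 = 15876; √15876 = 126.
q = (1492 − 126)/2 = 683, p = (1492 + 126)/2 = 809.
Check: 683 · 809 = 552547.

809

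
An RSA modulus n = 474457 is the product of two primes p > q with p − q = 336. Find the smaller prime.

541

Since p = q + 336, we have 474457 = q(q + 336), so q² + 336q − 474457 = 0.
Discriminant: 336² + 4·474457 = 112896 + 1897828 = 2010724; √2010724 = 1418.
q = (−336 + 1418)/2 = 541, and p = q + 336 = 877.
Check: 541 · 877 = 474457.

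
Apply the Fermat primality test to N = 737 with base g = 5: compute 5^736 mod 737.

5^1 ≡ 5 (mod 737)
5^2 ≡ 5^2 = 25 ≡ 25 (mod 737)
5^4 ≡ 25^2 = 625 ≡ 625 (mod 737)
5^8 ≡ 625^2 = 390625 ≡ 15 (mod 737)
5^16 ≡ 15^2 = 225 ≡ 225 (mod 737)
5^32 ≡ 225^2 = 50625 ≡ 509 (mod 737)
5^64 ≡ 509^2 = 259081 ≡ 394 (mod 737)
5^128 ≡ 394^2 = 155236 ≡ 466 (mod 737)
5^256 ≡ 466^2 = 217156 ≡ 478 (mod 737)
5^512 ≡ 478^2 = 228484 ≡ 14 (mod 737)
736 = 512 + 128 + 64 + 32 in binary powers of 2.
So 5^736 ≡ 14 · 466 · 394 · 509 ≡ 643 (mod 737).
Since 643 ≠ 1, base 5 is a Fermat witness: 737 is composite.

643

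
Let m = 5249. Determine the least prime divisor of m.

29

5249 is odd.
Digit sum 20, not divisible by 3.
Ends in 9: not divisible by 5.
7: 5249 = 7·749 + 6
11: 5249 = 11·477 + 2
13: 5249 = 13·403 + 10
17: 5249 = 17·308 + 13
19: 5249 = 19·276 + 5
23: 5249 = 23·228 + 5
29: 5249 = 29·181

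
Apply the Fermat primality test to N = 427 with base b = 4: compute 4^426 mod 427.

4^1 ≡ 4 (mod 427)
4^2 ≡ 4^2 = 16 ≡ 16 (mod 427)
4^4 ≡ 16^2 = 256 ≡ 256 (mod 427)
4^8 ≡ 256^2 = 65536 ≡ 205 (mod 427)
4^16 ≡ 205^2 = 42025 ≡ 179 (mod 427)
4^32 ≡ 179^2 = 32041 ≡ 16 (mod 427)
4^64 ≡ 16^2 = 256 ≡ 256 (mod 427)
4^128 ≡ 256^2 = 65536 ≡ 205 (mod 427)
4^256 ≡ 205^2 = 42025 ≡ 179 (mod 427)
426 = 256 + 128 + 32 + 8 + 2 in binary powers of 2.
So 4^426 ≡ 179 · 205 · 16 · 205 · 16 ≡ 253 (mod 427).
Since 253 ≠ 1, base 4 is a Fermat witness: 427 is composite.

253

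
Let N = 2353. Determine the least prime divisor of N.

13

2353 is odd.
Digit sum 13, not divisible by 3.
Ends in 3: not divisible by 5.
7: 2353 = 7·336 + 1
11: 2353 = 11·213 + 10
13: 2353 = 13·181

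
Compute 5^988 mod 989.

81

5^1 ≡ 5 (mod 989)
5^2 ≡ 5^2 = 25 ≡ 25 (mod 989)
5^4 ≡ 25^2 = 625 ≡ 625 (mod 989)
5^8 ≡ 625^2 = 390625 ≡ 959 (mod 989)
5^16 ≡ 959^2 = 919681 ≡ 900 (mod 989)
5^32 ≡ 900^2 = 810000 ≡ 9 (mod 989)
5^64 ≡ 9^2 = 81 ≡ 81 (mod 989)
5^128 ≡ 81^2 = 6561 ≡ 627 (mod 989)
5^256 ≡ 627^2 = 393129 ≡ 496 (mod 989)
5^512 ≡ 496^2 = 246016 ≡ 744 (mod 989)
988 = 512 + 256 + 128 + 64 + 16 + 8 + 4 in binary powers of 2.
So 5^988 ≡ 744 · 496 · 627 · 81 · 900 · 959 · 625 ≡ 81 (mod 989).
Since 81 ≠ 1, base 5 is a Fermat witness: 989 is composite.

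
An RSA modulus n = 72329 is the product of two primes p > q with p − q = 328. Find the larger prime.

479

Since p = q + 328, we have 72329 = q(q + 328), so q² + 328q − 72329 = 0.
Discriminant: 328² + 4·72329 = 107584 + 289316 = 396900; √396900 = 630.
q = (−328 + 630)/2 = 151, and p = q + 328 = 479.
Check: 151 · 479 = 72329.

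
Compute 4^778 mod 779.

674

4^1 ≡ 4 (mod 779)
4^2 ≡ 4^2 = 16 ≡ 16 (mod 779)
4^4 ≡ 16^2 = 256 ≡ 256 (mod 779)
4^8 ≡ 256^2 = 65536 ≡ 100 (mod 779)
4^16 ≡ 100^2 = 10000 ≡ 652 (mod 779)
4^32 ≡ 652^2 = 425104 ≡ 549 (mod 779)
4^64 ≡ 549^2 = 301401 ≡ 707 (mod 779)
4^128 ≡ 707^2 = 499849 ≡ 510 (mod 779)
4^256 ≡ 510^2 = 260100 ≡ 693 (mod 779)
4^512 ≡ 693^2 = 480249 ≡ 385 (mod 779)
778 = 512 + 256 + 8 + 2 in binary powers of 2.
So 4^778 ≡ 385 · 693 · 100 · 16 ≡ 674 (mod 779).
Since 674 ≠ 1, base 4 is a Fermat witness: 779 is composite.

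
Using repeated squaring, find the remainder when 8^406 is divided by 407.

344

8^1 ≡ 8 (mod 407)
8^2 ≡ 8^2 = 64 ≡ 64 (mod 407)
8^4 ≡ 64^2 = 4096 ≡ 26 (mod 407)
8^8 ≡ 26^2 = 676 ≡ 269 (mod 407)
8^16 ≡ 269^2 = 72361 ≡ 322 (mod 407)
8^32 ≡ 322^2 = 103684 ≡ 306 (mod 407)
8^64 ≡ 306^2 = 93636 ≡ 26 (mod 407)
8^128 ≡ 26^2 = 676 ≡ 269 (mod 407)
8^256 ≡ 269^2 = 72361 ≡ 322 (mod 407)
406 = 256 + 128 + 16 + 4 + 2 in binary powers of 2.
So 8^406 ≡ 322 · 269 · 322 · 26 · 64 ≡ 344 (mod 407).
Since 344 ≠ 1, base 8 is a Fermat witness: 407 is composite.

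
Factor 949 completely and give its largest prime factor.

949 = 13 · 73
73 is prime.
So 949 = 13 · 73; the largest prime factor is 73.

73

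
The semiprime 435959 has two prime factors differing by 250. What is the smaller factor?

547

Since p = q + 250, we have 435959 = q(q + 250), so q² + 250q − 435959 = 0.
Discriminant: 250² + 4·435959 = 62500 + 1743836 = 1806336; √1806336 = 1344.
q = (−250 + 1344)/2 = 547, and p = q + 250 = 797.
Check: 547 · 797 = 435959.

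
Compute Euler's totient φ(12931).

Factor: 12931 = 67 · 193.
φ(12931) = (67−1) · (193−1) = 66 · 192 = 12672.

12672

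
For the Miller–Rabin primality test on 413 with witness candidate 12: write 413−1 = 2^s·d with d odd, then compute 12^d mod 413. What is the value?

413 − 1 = 412 = 2^2 · 103, so d = 103.
12^1 ≡ 12 (mod 413)
12^2 ≡ 12^2 = 144 ≡ 144 (mod 413)
12^4 ≡ 144^2 = 20736 ≡ 86 (mod 413)
12^8 ≡ 86^2 = 7396 ≡ 375 (mod 413)
12^16 ≡ 375^2 = 140625 ≡ 205 (mod 413)
12^32 ≡ 205^2 = 42025 ≡ 312 (mod 413)
12^64 ≡ 312^2 = 97344 ≡ 289 (mod 413)
103 = 64 + 32 + 4 + 2 + 1 in binary powers of 2.
So 12^103 ≡ 289 · 312 · 86 · 144 · 12 ≡ 264 (mod 413).
Squaring chain: 264 → 312; never reaches −1, so base 12 is a Miller–Rabin witness that 413 is composite.

264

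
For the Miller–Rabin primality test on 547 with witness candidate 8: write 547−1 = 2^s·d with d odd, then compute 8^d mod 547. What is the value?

546

547 − 1 = 546 = 2^1 · 273, so d = 273.
8^1 ≡ 8 (mod 547)
8^2 ≡ 8^2 = 64 ≡ 64 (mod 547)
8^4 ≡ 64^2 = 4096 ≡ 267 (mod 547)
8^8 ≡ 267^2 = 71289 ≡ 179 (mod 547)
8^16 ≡ 179^2 = 32041 ≡ 315 (mod 547)
8^32 ≡ 315^2 = 99225 ≡ 218 (mod 547)
8^64 ≡ 218^2 = 47524 ≡ 482 (mod 547)
8^128 ≡ 482^2 = 232324 ≡ 396 (mod 547)
8^256 ≡ 396^2 = 156816 ≡ 374 (mod 547)
273 = 256 + 16 + 1 in binary powers of 2.
So 8^273 ≡ 374 · 315 · 8 ≡ 546 (mod 547).
Since 8^d ≡ 546 (mod 547), base 8 does not prove 547 composite.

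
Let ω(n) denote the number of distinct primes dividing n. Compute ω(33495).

5

33495 = 3 · 11165
11165 = 5 · 2233
2233 = 7 · 319
319 = 11 · 29
33495 = 3 · 5 · 7 · 11 · 29, which has 5 distinct prime factors.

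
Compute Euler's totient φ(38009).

37620

Factor: 38009 = 191 · 199.
φ(38009) = (191−1) · (199−1) = 190 · 198 = 37620.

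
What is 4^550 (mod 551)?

4^1 ≡ 4 (mod 551)
4^2 ≡ 4^2 = 16 ≡ 16 (mod 551)
4^4 ≡ 16^2 = 256 ≡ 256 (mod 551)
4^8 ≡ 256^2 = 65536 ≡ 518 (mod 551)
4^16 ≡ 518^2 = 268324 ≡ 538 (mod 551)
4^32 ≡ 538^2 = 289444 ≡ 169 (mod 551)
4^64 ≡ 169^2 = 28561 ≡ 460 (mod 551)
4^128 ≡ 460^2 = 211600 ≡ 16 (mod 551)
4^256 ≡ 16^2 = 256 ≡ 256 (mod 551)
4^512 ≡ 256^2 = 65536 ≡ 518 (mod 551)
550 = 512 + 32 + 4 + 2 in binary powers of 2.
So 4^550 ≡ 518 · 169 · 256 · 16 ≡ 517 (mod 551).
Since 517 ≠ 1, base 4 is a Fermat witness: 551 is composite.

517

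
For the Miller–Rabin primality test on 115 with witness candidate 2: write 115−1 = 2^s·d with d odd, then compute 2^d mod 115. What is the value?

27

115 − 1 = 114 = 2^1 · 57, so d = 57.
2^1 ≡ 2 (mod 115)
2^2 ≡ 2^2 = 4 ≡ 4 (mod 115)
2^4 ≡ 4^2 = 16 ≡ 16 (mod 115)
2^8 ≡ 16^2 = 256 ≡ 26 (mod 115)
2^16 ≡ 26^2 = 676 ≡ 101 (mod 115)
2^32 ≡ 101^2 = 10201 ≡ 81 (mod 115)
57 = 32 + 16 + 8 + 1 in binary powers of 2.
So 2^57 ≡ 81 · 101 · 26 · 2 ≡ 27 (mod 115).
Squaring chain: 27; never reaches −1, so base 2 is a Miller–Rabin witness that 115 is composite.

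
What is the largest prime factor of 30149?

73

30149 = 7 · 4307
4307 = 59 · 73
73 is prime.
So 30149 = 7 · 59 · 73; the largest prime factor is 73.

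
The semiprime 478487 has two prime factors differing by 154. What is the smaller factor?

Since p = q + 154, we have 478487 = q(q + 154), so q² + 154q − 478487 = 0.
Discriminant: 154² + 4·478487 = 23716 + 1913948 = 1937664; √1937664 = 1392.
q = (−154 + 1392)/2 = 619, and p = q + 154 = 773.
Check: 619 · 773 = 478487.

619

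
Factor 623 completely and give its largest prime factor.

89

623 = 7 · 89
89 is prime.
So 623 = 7 · 89; the largest prime factor is 89.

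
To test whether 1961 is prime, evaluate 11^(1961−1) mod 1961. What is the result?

11^1 ≡ 11 (mod 1961)
11^2 ≡ 11^2 = 121 ≡ 121 (mod 1961)
11^4 ≡ 121^2 = 14641 ≡ 914 (mod 1961)
11^8 ≡ 914^2 = 835396 ≡ 10 (mod 1961)
11^16 ≡ 10^2 = 100 ≡ 100 (mod 1961)
11^32 ≡ 100^2 = 10000 ≡ 195 (mod 1961)
11^64 ≡ 195^2 = 38025 ≡ 766 (mod 1961)
11^128 ≡ 766^2 = 586756 ≡ 417 (mod 1961)
11^256 ≡ 417^2 = 173889 ≡ 1321 (mod 1961)
11^512 ≡ 1321^2 = 1745041 ≡ 1712 (mod 1961)
11^1024 ≡ 1712^2 = 2930944 ≡ 1210 (mod 1961)
1960 = 1024 + 512 + 256 + 128 + 32 + 8 in binary powers of 2.
So 11^1960 ≡ 1210 · 1712 · 1321 · 417 · 195 · 10 ≡ 1210 (mod 1961).
Since 1210 ≠ 1, base 11 is a Fermat witness: 1961 is composite.

1210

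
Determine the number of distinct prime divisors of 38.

2

38 = 2 · 19
38 = 2 · 19, which has 2 distinct prime factors.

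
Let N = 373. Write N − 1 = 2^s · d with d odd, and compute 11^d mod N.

373 − 1 = 372 = 2^2 · 93, so d = 93.
11^1 ≡ 11 (mod 373)
11^2 ≡ 11^2 = 121 ≡ 121 (mod 373)
11^4 ≡ 121^2 = 14641 ≡ 94 (mod 373)
11^8 ≡ 94^2 = 8836 ≡ 257 (mod 373)
11^16 ≡ 257^2 = 66049 ≡ 28 (mod 373)
11^32 ≡ 28^2 = 784 ≡ 38 (mod 373)
11^64 ≡ 38^2 = 1444 ≡ 325 (mod 373)
93 = 64 + 16 + 8 + 4 + 1 in binary powers of 2.
So 11^93 ≡ 325 · 28 · 257 · 94 · 11 ≡ 104 (mod 373).
Squaring chain: 104 → 372; reaches −1, so base 11 does not prove 373 composite.

104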